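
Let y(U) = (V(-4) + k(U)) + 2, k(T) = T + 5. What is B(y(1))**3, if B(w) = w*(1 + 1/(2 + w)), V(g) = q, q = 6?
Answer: 1685159/512 ≈ 3291.3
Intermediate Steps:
V(g) = 6
k(T) = 5 + T
y(U) = 13 + U (y(U) = (6 + (5 + U)) + 2 = (11 + U) + 2 = 13 + U)
B(y(1))**3 = ((13 + 1)*(3 + (13 + 1))/(2 + (13 + 1)))**3 = (14*(3 + 14)/(2 + 14))**3 = (14*17/16)**3 = (14*(1/16)*17)**3 = (119/8)**3 = 1685159/512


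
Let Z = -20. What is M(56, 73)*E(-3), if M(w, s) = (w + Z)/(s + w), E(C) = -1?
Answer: -12/43 ≈ -0.27907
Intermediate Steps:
M(w, s) = (-20 + w)/(s + w) (M(w, s) = (w - 20)/(s + w) = (-20 + w)/(s + w))
M(56, 73)*E(-3) = ((-20 + 56)/(73 + 56))*(-1) = (36/129)*(-1) = ((1/129)*36)*(-1) = (12/43)*(-1) = -12/43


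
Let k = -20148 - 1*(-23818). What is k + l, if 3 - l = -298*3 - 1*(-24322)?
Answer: -19755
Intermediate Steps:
k = 3670 (k = -20148 + 23818 = 3670)
l = -23425 (l = 3 - (-298*3 - 1*(-24322)) = 3 - (-894 + 24322) = 3 - 1*23428 = 3 - 23428 = -23425)
k + l = 3670 - 23425 = -19755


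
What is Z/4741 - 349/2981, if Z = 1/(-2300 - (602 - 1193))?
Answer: -257066342/2195741999 ≈ -0.11707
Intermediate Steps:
Z = -1/1709 (Z = 1/(-2300 - 1*(-591)) = 1/(-2300 + 591) = 1/(-1709) = -1/1709 ≈ -0.00058514)
Z/4741 - 349/2981 = -1/1709/4741 - 349/2981 = -1/1709*1/4741 - 349*1/2981 = -1/8102369 - 349/2981 = -257066342/2195741999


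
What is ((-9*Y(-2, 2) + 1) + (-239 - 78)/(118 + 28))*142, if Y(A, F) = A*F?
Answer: 361035/73 ≈ 4945.7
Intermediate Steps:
((-9*Y(-2, 2) + 1) + (-239 - 78)/(118 + 28))*142 = ((-(-18)*2 + 1) + (-239 - 78)/(118 + 28))*142 = ((-9*(-4) + 1) - 317/146)*142 = ((36 + 1) - 317*1/146)*142 = (37 - 317/146)*142 = (5085/146)*142 = 361035/73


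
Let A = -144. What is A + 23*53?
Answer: 1075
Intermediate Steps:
A + 23*53 = -144 + 23*53 = -144 + 1219 = 1075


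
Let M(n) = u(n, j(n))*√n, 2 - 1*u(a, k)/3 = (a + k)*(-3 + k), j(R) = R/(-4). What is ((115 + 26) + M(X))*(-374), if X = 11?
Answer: -52734 - 443751*√11/8 ≈ -2.3670e+5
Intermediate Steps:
j(R) = -R/4 (j(R) = R*(-¼) = -R/4)
u(a, k) = 6 - 3*(-3 + k)*(a + k) (u(a, k) = 6 - 3*(a + k)*(-3 + k) = 6 - 3*(-3 + k)*(a + k))
M(n) = √n*(6 + 9*n²/16 + 27*n/4) (M(n) = (6 - 3*n²/16 + 9*n + 9*(-n/4) - 3*n*(-n/4))*√n = (6 - 3*n²/16 + 9*n - 9*n/4 + 3*n²/4)*√n = (6 + 9*n²/16 + 27*n/4)*√n = √n*(6 + 9*n²/16 + 27*n/4))
((115 + 26) + M(X))*(-374) = ((115 + 26) + 3*√11*(32 + 3*11² + 36*11)/16)*(-374) = (141 + 3*√11*(32 + 3*121 + 396)/16)*(-374) = (141 + 3*√11*(32 + 363 + 396)/16)*(-374) = (141 + (3/16)*√11*791)*(-374) = (141 + 2373*√11/16)*(-374) = -52734 - 443751*√11/8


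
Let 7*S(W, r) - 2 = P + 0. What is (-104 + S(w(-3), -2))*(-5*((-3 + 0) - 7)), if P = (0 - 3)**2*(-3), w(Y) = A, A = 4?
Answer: -37650/7 ≈ -5378.6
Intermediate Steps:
w(Y) = 4
P = -27 (P = (-3)**2*(-3) = 9*(-3) = -27)
S(W, r) = -25/7 (S(W, r) = 2/7 + (-27 + 0)/7 = 2/7 + (1/7)*(-27) = 2/7 - 27/7 = -25/7)
(-104 + S(w(-3), -2))*(-5*((-3 + 0) - 7)) = (-104 - 25/7)*(-5*((-3 + 0) - 7)) = -(-3765)*(-3 - 7)/7 = -(-3765)*(-10)/7 = -753/7*50 = -37650/7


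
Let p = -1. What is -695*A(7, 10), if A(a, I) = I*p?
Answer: 6950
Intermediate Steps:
A(a, I) = -I (A(a, I) = I*(-1) = -I)
-695*A(7, 10) = -(-695)*10 = -695*(-10) = 6950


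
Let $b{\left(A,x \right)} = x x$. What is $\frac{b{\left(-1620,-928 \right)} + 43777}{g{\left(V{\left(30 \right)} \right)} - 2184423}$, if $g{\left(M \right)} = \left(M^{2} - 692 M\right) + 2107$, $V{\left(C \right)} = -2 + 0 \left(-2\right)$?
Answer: $- \frac{904961}{2180928} \approx -0.41494$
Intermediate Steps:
$V{\left(C \right)} = -2$ ($V{\left(C \right)} = -2 + 0 = -2$)
$b{\left(A,x \right)} = x^{2}$
$g{\left(M \right)} = 2107 + M^{2} - 692 M$
$\frac{b{\left(-1620,-928 \right)} + 43777}{g{\left(V{\left(30 \right)} \right)} - 2184423} = \frac{\left(-928\right)^{2} + 43777}{\left(2107 + \left(-2\right)^{2} - -1384\right) - 2184423} = \frac{861184 + 43777}{\left(2107 + 4 + 1384\right) - 2184423} = \frac{904961}{3495 - 2184423} = \frac{904961}{-2180928} = 904961 \left(- \frac{1}{2180928}\right) = - \frac{904961}{2180928}$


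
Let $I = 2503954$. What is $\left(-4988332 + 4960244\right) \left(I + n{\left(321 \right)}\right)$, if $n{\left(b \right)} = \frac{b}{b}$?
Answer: $-70331088040$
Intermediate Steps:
$n{\left(b \right)} = 1$
$\left(-4988332 + 4960244\right) \left(I + n{\left(321 \right)}\right) = \left(-4988332 + 4960244\right) \left(2503954 + 1\right) = \left(-28088\right) 2503955 = -70331088040$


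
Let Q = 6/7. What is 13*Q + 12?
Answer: 162/7 ≈ 23.143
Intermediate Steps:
Q = 6/7 (Q = 6*(⅐) = 6/7 ≈ 0.85714)
13*Q + 12 = 13*(6/7) + 12 = 78/7 + 12 = 162/7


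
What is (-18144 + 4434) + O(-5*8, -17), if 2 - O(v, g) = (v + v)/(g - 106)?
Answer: -1686164/123 ≈ -13709.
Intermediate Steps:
O(v, g) = 2 - 2*v/(-106 + g) (O(v, g) = 2 - (v + v)/(g - 106) = 2 - 2*v/(-106 + g))
(-18144 + 4434) + O(-5*8, -17) = (-18144 + 4434) + 2*(-106 - 17 - (-5)*8)/(-106 - 17) = -13710 + 2*(-106 - 17 - 1*(-40))/(-123) = -13710 + 2*(-1/123)*(-106 - 17 + 40) = -13710 + 2*(-1/123)*(-83) = -13710 + 166/123 = -1686164/123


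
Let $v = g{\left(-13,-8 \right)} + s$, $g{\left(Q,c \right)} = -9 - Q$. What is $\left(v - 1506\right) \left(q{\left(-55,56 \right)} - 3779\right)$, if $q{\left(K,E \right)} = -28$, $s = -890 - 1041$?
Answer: $13069431$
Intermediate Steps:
$s = -1931$ ($s = -890 - 1041 = -1931$)
$v = -1927$ ($v = \left(-9 - -13\right) - 1931 = \left(-9 + 13\right) - 1931 = 4 - 1931 = -1927$)
$\left(v - 1506\right) \left(q{\left(-55,56 \right)} - 3779\right) = \left(-1927 - 1506\right) \left(-28 - 3779\right) = \left(-3433\right) \left(-3807\right) = 13069431$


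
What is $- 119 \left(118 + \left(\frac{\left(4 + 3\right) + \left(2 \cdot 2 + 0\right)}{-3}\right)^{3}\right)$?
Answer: $- \frac{220745}{27} \approx -8175.7$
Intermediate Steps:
$- 119 \left(118 + \left(\frac{\left(4 + 3\right) + \left(2 \cdot 2 + 0\right)}{-3}\right)^{3}\right) = - 119 \left(118 + \left(\left(7 + \left(4 + 0\right)\right) \left(- \frac{1}{3}\right)\right)^{3}\right) = - 119 \left(118 + \left(\left(7 + 4\right) \left(- \frac{1}{3}\right)\right)^{3}\right) = - 119 \left(118 + \left(11 \left(- \frac{1}{3}\right)\right)^{3}\right) = - 119 \left(118 + \left(- \frac{11}{3}\right)^{3}\right) = - 119 \left(118 - \frac{1331}{27}\right) = \left(-119\right) \frac{1855}{27} = - \frac{220745}{27}$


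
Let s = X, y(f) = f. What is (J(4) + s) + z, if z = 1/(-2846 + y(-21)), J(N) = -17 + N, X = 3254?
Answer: 9291946/2867 ≈ 3241.0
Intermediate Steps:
s = 3254
z = -1/2867 (z = 1/(-2846 - 21) = 1/(-2867) = -1/2867 ≈ -0.00034880)
(J(4) + s) + z = ((-17 + 4) + 3254) - 1/2867 = (-13 + 3254) - 1/2867 = 3241 - 1/2867 = 9291946/2867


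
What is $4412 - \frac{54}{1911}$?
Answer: $\frac{2810426}{637} \approx 4412.0$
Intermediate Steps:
$4412 - \frac{54}{1911} = 4412 - \frac{18}{637} = \frac{2810426}{637}$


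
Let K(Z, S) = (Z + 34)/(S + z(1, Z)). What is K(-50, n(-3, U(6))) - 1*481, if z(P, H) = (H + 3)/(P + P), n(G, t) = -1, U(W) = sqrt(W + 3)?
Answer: -23537/49 ≈ -480.35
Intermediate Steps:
U(W) = sqrt(3 + W)
z(P, H) = (3 + H)/(2*P) (z(P, H) = (3 + H)/((2*P)) = (3 + H)*(1/(2*P)) = (3 + H)/(2*P))
K(Z, S) = (34 + Z)/(3/2 + S + Z/2) (K(Z, S) = (Z + 34)/(S + (1/2)*(3 + Z)/1) = (34 + Z)/(S + (1/2)*1*(3 + Z)) = (34 + Z)/(S + (3/2 + Z/2)) = (34 + Z)/(3/2 + S + Z/2))
K(-50, n(-3, U(6))) - 1*481 = 2*(34 - 50)/(3 - 50 + 2*(-1)) - 1*481 = 2*(-16)/(3 - 50 - 2) - 481 = 2*(-16)/(-49) - 481 = 2*(-1/49)*(-16) - 481 = 32/49 - 481 = -23537/49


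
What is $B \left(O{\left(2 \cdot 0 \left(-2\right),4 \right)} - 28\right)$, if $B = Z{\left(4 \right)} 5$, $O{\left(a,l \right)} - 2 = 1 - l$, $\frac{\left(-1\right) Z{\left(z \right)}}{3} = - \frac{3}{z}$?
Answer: $- \frac{1305}{4} \approx -326.25$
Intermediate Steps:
$Z{\left(z \right)} = \frac{9}{z}$ ($Z{\left(z \right)} = - 3 \left(- \frac{3}{z}\right) = \frac{9}{z}$)
$O{\left(a,l \right)} = 3 - l$ ($O{\left(a,l \right)} = 2 - \left(-1 + l\right) = 3 - l$)
$B = \frac{45}{4}$ ($B = \frac{9}{4} \cdot 5 = \frac{45}{4} \approx 11.25$)
$B \left(O{\left(2 \cdot 0 \left(-2\right),4 \right)} - 28\right) = \frac{45 \left(\left(3 - 4\right) - 28\right)}{4} = \frac{45 \left(-1 - 28\right)}{4} = \frac{45}{4} \left(-29\right) = - \frac{1305}{4}$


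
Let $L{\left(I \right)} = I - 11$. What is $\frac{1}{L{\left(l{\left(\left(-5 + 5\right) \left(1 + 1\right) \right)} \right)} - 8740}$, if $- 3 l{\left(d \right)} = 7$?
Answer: $- \frac{3}{26260} \approx -0.00011424$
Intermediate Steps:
$l{\left(d \right)} = - \frac{7}{3}$ ($l{\left(d \right)} = \left(- \frac{1}{3}\right) 7 = - \frac{7}{3}$)
$L{\left(I \right)} = -11 + I$
$\frac{1}{L{\left(l{\left(\left(-5 + 5\right) \left(1 + 1\right) \right)} \right)} - 8740} = \frac{1}{\left(-11 - \frac{7}{3}\right) - 8740} = \frac{1}{- \frac{40}{3} - 8740} = \frac{1}{- \frac{26260}{3}} = - \frac{3}{26260}$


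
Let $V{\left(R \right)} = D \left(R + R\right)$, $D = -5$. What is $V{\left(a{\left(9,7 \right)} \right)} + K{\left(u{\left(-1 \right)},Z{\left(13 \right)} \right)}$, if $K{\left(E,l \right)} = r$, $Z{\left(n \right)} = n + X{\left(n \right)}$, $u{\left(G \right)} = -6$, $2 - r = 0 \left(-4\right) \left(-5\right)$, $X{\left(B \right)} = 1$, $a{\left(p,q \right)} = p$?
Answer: $-88$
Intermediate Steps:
$r = 2$ ($r = 2 - 0 \left(-4\right) \left(-5\right) = 2 - 0 \left(-5\right) = 2 - 0 = 2 + 0 = 2$)
$Z{\left(n \right)} = 1 + n$ ($Z{\left(n \right)} = n + 1 = 1 + n$)
$V{\left(R \right)} = - 10 R$ ($V{\left(R \right)} = - 5 \left(R + R\right) = - 5 \cdot 2 R = - 10 R$)
$K{\left(E,l \right)} = 2$
$V{\left(a{\left(9,7 \right)} \right)} + K{\left(u{\left(-1 \right)},Z{\left(13 \right)} \right)} = \left(-10\right) 9 + 2 = -90 + 2 = -88$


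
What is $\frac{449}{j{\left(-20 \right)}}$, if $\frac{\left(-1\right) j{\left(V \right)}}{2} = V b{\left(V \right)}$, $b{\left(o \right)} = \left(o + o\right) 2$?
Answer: $- \frac{449}{3200} \approx -0.14031$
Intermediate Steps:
$b{\left(o \right)} = 4 o$ ($b{\left(o \right)} = 2 o 2 = 4 o$)
$j{\left(V \right)} = - 8 V^{2}$ ($j{\left(V \right)} = - 2 V 4 V = - 2 \cdot 4 V^{2} = - 8 V^{2}$)
$\frac{449}{j{\left(-20 \right)}} = \frac{449}{\left(-8\right) \left(-20\right)^{2}} = \frac{449}{\left(-8\right) 400} = \frac{449}{-3200} = 449 \left(- \frac{1}{3200}\right) = - \frac{449}{3200}$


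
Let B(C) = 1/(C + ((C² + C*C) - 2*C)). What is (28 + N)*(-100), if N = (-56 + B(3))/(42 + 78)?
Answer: -49561/18 ≈ -2753.4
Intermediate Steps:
B(C) = 1/(-C + 2*C²) (B(C) = 1/(C + ((C² + C²) - 2*C)) = 1/(C + (2*C² - 2*C)) = 1/(C + (-2*C + 2*C²)) = 1/(-C + 2*C²))
N = -839/1800 (N = (-56 + 1/(3*(-1 + 2*3)))/(42 + 78) = (-56 + 1/(3*(-1 + 6)))/120 = (-56 + (⅓)/5)*(1/120) = (-56 + (⅓)*(⅕))*(1/120) = (-56 + 1/15)*(1/120) = -839/15*1/120 = -839/1800 ≈ -0.46611)
(28 + N)*(-100) = (28 - 839/1800)*(-100) = (49561/1800)*(-100) = -49561/18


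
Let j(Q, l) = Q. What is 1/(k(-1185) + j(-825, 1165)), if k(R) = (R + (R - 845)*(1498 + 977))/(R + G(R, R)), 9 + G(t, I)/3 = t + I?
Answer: -2774/613405 ≈ -0.0045223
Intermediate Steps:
G(t, I) = -27 + 3*I + 3*t (G(t, I) = -27 + 3*(t + I) = -27 + 3*(I + t) = -27 + (3*I + 3*t) = -27 + 3*I + 3*t)
k(R) = (-2091375 + 2476*R)/(-27 + 7*R) (k(R) = (R + (R - 845)*(1498 + 977))/(R + (-27 + 3*R + 3*R)) = (R + (-845 + R)*2475)/(R + (-27 + 6*R)) = (R + (-2091375 + 2475*R))/(-27 + 7*R) = (-2091375 + 2476*R)/(-27 + 7*R))
1/(k(-1185) + j(-825, 1165)) = 1/((-2091375 + 2476*(-1185))/(-27 + 7*(-1185)) - 825) = 1/((-2091375 - 2934060)/(-27 - 8295) - 825) = 1/(-5025435/(-8322) - 825) = 1/(-1/8322*(-5025435) - 825) = 1/(1675145/2774 - 825) = 1/(-613405/2774) = -2774/613405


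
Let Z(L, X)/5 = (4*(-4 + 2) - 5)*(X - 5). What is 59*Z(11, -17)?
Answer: 84370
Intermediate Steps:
Z(L, X) = 325 - 65*X (Z(L, X) = 5*((4*(-4 + 2) - 5)*(X - 5)) = 5*((4*(-2) - 5)*(-5 + X)) = 5*((-8 - 5)*(-5 + X)) = 5*(-13*(-5 + X)) = 5*(65 - 13*X) = 325 - 65*X)
59*Z(11, -17) = 59*(325 - 65*(-17)) = 59*(325 + 1105) = 59*1430 = 84370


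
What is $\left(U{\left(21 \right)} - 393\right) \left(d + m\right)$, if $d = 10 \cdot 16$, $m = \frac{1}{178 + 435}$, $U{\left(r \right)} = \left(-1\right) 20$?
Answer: $- \frac{40507453}{613} \approx -66081.0$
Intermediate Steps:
$U{\left(r \right)} = -20$
$m = \frac{1}{613} \approx 0.0016313$
$d = 160$
$\left(U{\left(21 \right)} - 393\right) \left(d + m\right) = \left(-20 - 393\right) \left(160 + \frac{1}{613}\right) = \left(-413\right) \frac{98081}{613} = - \frac{40507453}{613}$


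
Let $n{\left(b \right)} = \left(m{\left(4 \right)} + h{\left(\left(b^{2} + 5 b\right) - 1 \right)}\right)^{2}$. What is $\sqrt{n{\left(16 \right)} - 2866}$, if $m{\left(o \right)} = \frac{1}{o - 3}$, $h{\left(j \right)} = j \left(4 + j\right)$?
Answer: $\sqrt{12897233490} \approx 1.1357 \cdot 10^{5}$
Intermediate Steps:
$m{\left(o \right)} = \frac{1}{-3 + o}$
$n{\left(b \right)} = \left(1 + \left(-1 + b^{2} + 5 b\right) \left(3 + b^{2} + 5 b\right)\right)^{2}$ ($n{\left(b \right)} = \left(\frac{1}{-3 + 4} + \left(\left(b^{2} + 5 b\right) - 1\right) \left(4 - \left(1 - b^{2} - 5 b\right)\right)\right)^{2} = \left(1^{-1} + \left(-1 + b^{2} + 5 b\right) \left(4 + \left(-1 + b^{2} + 5 b\right)\right)\right)^{2} = \left(1 + \left(-1 + b^{2} + 5 b\right) \left(3 + b^{2} + 5 b\right)\right)^{2}$)
$\sqrt{n{\left(16 \right)} - 2866} = \sqrt{\left(1 + \left(-1 + 16^{2} + 5 \cdot 16\right) \left(3 + 16^{2} + 5 \cdot 16\right)\right)^{2} - 2866} = \sqrt{\left(1 + \left(-1 + 256 + 80\right) \left(3 + 256 + 80\right)\right)^{2} - 2866} = \sqrt{\left(1 + 335 \cdot 339\right)^{2} - 2866} = \sqrt{\left(1 + 113565\right)^{2} - 2866} = \sqrt{113566^{2} - 2866} = \sqrt{12897236356 - 2866} = \sqrt{12897233490}$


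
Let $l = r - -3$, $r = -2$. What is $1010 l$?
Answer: $1010$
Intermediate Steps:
$l = 1$ ($l = -2 - -3 = -2 + 3 = 1$)
$1010 l = 1010 \cdot 1 = 1010$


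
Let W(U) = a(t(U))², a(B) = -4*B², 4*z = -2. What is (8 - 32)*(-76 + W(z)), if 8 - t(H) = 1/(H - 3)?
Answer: -4341155040/2401 ≈ -1.8081e+6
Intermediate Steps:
z = -½ (z = (¼)*(-2) = -½ ≈ -0.50000)
t(H) = 8 - 1/(-3 + H) (t(H) = 8 - 1/(H - 3) = 8 - 1/(-3 + H))
W(U) = 16*(-25 + 8*U)⁴/(-3 + U)⁴ (W(U) = (-4*(-25 + 8*U)²/(-3 + U)²)² = 16*(-25 + 8*U)⁴/(-3 + U)⁴)
(8 - 32)*(-76 + W(z)) = (8 - 32)*(-76 + 16*(-25 + 8*(-½))⁴/(-3 - ½)⁴) = -24*(-76 + 16*(-25 - 4)⁴/(-7/2)⁴) = -24*(-76 + 16*(-29)⁴*(16/2401)) = -24*(-76 + 16*707281*(16/2401)) = -24*(-76 + 181063936/2401) = -24*180881460/2401 = -4341155040/2401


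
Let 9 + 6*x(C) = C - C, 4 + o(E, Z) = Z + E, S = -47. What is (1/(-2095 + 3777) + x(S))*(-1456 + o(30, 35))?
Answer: 1759095/841 ≈ 2091.7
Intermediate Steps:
o(E, Z) = -4 + E + Z (o(E, Z) = -4 + (Z + E) = -4 + (E + Z) = -4 + E + Z)
x(C) = -3/2 (x(C) = -3/2 + (C - C)/6 = -3/2 + (1/6)*0 = -3/2 + 0 = -3/2)
(1/(-2095 + 3777) + x(S))*(-1456 + o(30, 35)) = (1/(-2095 + 3777) - 3/2)*(-1456 + (-4 + 30 + 35)) = (1/1682 - 3/2)*(-1456 + 61) = (1/1682 - 3/2)*(-1395) = -1261/841*(-1395) = 1759095/841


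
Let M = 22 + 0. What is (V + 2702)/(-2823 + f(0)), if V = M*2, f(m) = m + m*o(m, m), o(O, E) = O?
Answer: -2746/2823 ≈ -0.97272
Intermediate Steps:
M = 22
f(m) = m + m² (f(m) = m + m*m = m + m²)
V = 44 (V = 22*2 = 44)
(V + 2702)/(-2823 + f(0)) = (44 + 2702)/(-2823 + 0*(1 + 0)) = 2746/(-2823 + 0*1) = 2746/(-2823 + 0) = 2746/(-2823) = 2746*(-1/2823) = -2746/2823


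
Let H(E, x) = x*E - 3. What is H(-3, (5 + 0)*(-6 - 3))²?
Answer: 17424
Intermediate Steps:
H(E, x) = -3 + E*x (H(E, x) = E*x - 3 = -3 + E*x)
H(-3, (5 + 0)*(-6 - 3))² = (-3 - 3*(5 + 0)*(-6 - 3))² = (-3 - 15*(-9))² = (-3 - 3*(-45))² = (-3 + 135)² = 132² = 17424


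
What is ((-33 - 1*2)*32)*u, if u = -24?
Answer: 26880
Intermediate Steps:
((-33 - 1*2)*32)*u = ((-33 - 1*2)*32)*(-24) = ((-33 - 2)*32)*(-24) = -35*32*(-24) = -1120*(-24) = 26880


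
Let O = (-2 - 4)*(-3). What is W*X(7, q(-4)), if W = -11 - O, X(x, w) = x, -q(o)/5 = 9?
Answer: -203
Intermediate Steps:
O = 18 (O = -6*(-3) = 18)
q(o) = -45 (q(o) = -5*9 = -45)
W = -29 (W = -11 - 1*18 = -11 - 18 = -29)
W*X(7, q(-4)) = -29*7 = -203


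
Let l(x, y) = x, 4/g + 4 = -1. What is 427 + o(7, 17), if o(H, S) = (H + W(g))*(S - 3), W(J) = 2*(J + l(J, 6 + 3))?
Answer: 2401/5 ≈ 480.20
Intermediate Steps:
g = -⅘ (g = 4/(-4 - 1) = 4/(-5) = 4*(-⅕) = -⅘ ≈ -0.80000)
W(J) = 4*J (W(J) = 2*(J + J) = 2*(2*J) = 4*J)
o(H, S) = (-3 + S)*(-16/5 + H) (o(H, S) = (H + 4*(-⅘))*(S - 3) = (H - 16/5)*(-3 + S) = (-16/5 + H)*(-3 + S) = (-3 + S)*(-16/5 + H))
427 + o(7, 17) = 427 + (48/5 - 3*7 - 16/5*17 + 7*17) = 427 + (48/5 - 21 - 272/5 + 119) = 427 + 266/5 = 2401/5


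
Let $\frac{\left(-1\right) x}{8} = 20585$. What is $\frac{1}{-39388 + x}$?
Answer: $- \frac{1}{204068} \approx -4.9003 \cdot 10^{-6}$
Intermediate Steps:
$x = -164680$ ($x = \left(-8\right) 20585 = -164680$)
$\frac{1}{-39388 + x} = \frac{1}{-39388 - 164680} = \frac{1}{-204068} = - \frac{1}{204068}$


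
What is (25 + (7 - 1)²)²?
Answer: 3721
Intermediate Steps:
(25 + (7 - 1)²)² = (25 + 6²)² = (25 + 36)² = 61² = 3721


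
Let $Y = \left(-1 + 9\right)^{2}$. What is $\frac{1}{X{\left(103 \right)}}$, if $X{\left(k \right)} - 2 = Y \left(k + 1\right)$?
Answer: $\frac{1}{6658} \approx 0.0001502$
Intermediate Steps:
$Y = 64$ ($Y = 8^{2} = 64$)
$X{\left(k \right)} = 66 + 64 k$ ($X{\left(k \right)} = 2 + 64 \left(k + 1\right) = 2 + 64 \left(1 + k\right) = 2 + \left(64 + 64 k\right) = 66 + 64 k$)
$\frac{1}{X{\left(103 \right)}} = \frac{1}{66 + 64 \cdot 103} = \frac{1}{66 + 6592} = \frac{1}{6658}$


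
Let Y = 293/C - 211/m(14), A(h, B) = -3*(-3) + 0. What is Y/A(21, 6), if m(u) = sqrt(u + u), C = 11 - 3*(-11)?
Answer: 293/396 - 211*sqrt(7)/126 ≈ -3.6907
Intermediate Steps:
A(h, B) = 9 (A(h, B) = 9 + 0 = 9)
C = 44 (C = 11 + 33 = 44)
m(u) = sqrt(2)*sqrt(u) (m(u) = sqrt(2*u) = sqrt(2)*sqrt(u))
Y = 293/44 - 211*sqrt(7)/14 ≈ -33.216
Y/A(21, 6) = (293/44 - 211*sqrt(7)/14)/9 = (293/44 - 211*sqrt(7)/14)*(1/9) = 293/396 - 211*sqrt(7)/126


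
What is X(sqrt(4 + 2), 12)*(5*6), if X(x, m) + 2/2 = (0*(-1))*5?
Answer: -30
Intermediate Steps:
X(x, m) = -1 (X(x, m) = -1 + (0*(-1))*5 = -1 + 0*5 = -1 + 0 = -1)
X(sqrt(4 + 2), 12)*(5*6) = -5*6 = -1*30 = -30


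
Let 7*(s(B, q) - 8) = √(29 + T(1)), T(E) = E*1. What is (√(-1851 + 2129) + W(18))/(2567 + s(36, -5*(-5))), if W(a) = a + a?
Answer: 908460/64980119 - 252*√30/324900595 - 14*√2085/324900595 + 25235*√278/64980119 ≈ 0.020449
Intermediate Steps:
T(E) = E
s(B, q) = 8 + √30/7 (s(B, q) = 8 + √(29 + 1)/7 = 8 + √30/7)
W(a) = 2*a
(√(-1851 + 2129) + W(18))/(2567 + s(36, -5*(-5))) = (√(-1851 + 2129) + 2*18)/(2567 + (8 + √30/7)) = (√278 + 36)/(2575 + √30/7) = (36 + √278)/(2575 + √30/7)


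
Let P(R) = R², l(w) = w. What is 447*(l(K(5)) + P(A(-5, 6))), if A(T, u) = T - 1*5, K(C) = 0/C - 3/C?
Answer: 222159/5 ≈ 44432.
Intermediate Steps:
K(C) = -3/C (K(C) = 0 - 3/C = -3/C)
A(T, u) = -5 + T (A(T, u) = T - 5 = -5 + T)
447*(l(K(5)) + P(A(-5, 6))) = 447*(-3/5 + (-5 - 5)²) = 447*(-3*⅕ + (-10)²) = 447*(-⅗ + 100) = 447*(497/5) = 222159/5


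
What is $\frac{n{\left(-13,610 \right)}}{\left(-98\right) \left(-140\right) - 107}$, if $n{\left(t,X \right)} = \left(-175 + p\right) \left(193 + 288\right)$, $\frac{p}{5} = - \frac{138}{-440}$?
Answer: $- \frac{3670511}{598972} \approx -6.128$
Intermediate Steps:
$p = \frac{69}{44}$ ($p = 5 \left(- \frac{138}{-440}\right) = 5 \left(\left(-138\right) \left(- \frac{1}{440}\right)\right) = 5 \cdot \frac{69}{220} = \frac{69}{44} \approx 1.5682$)
$n{\left(t,X \right)} = - \frac{3670511}{44}$ ($n{\left(t,X \right)} = \left(-175 + \frac{69}{44}\right) \left(193 + 288\right) = \left(- \frac{7631}{44}\right) 481 = - \frac{3670511}{44}$)
$\frac{n{\left(-13,610 \right)}}{\left(-98\right) \left(-140\right) - 107} = - \frac{3670511}{44 \left(\left(-98\right) \left(-140\right) - 107\right)} = - \frac{3670511}{44 \left(13720 - 107\right)} = - \frac{3670511}{44 \cdot 13613} = \left(- \frac{3670511}{44}\right) \frac{1}{13613} = - \frac{3670511}{598972}$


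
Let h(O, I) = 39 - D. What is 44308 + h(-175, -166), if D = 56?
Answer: 44291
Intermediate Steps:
h(O, I) = -17 (h(O, I) = 39 - 1*56 = 39 - 56 = -17)
44308 + h(-175, -166) = 44308 - 17 = 44291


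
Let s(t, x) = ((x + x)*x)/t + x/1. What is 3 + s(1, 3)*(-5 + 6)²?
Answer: 24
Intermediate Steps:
s(t, x) = x + 2*x²/t (s(t, x) = ((2*x)*x)/t + x*1 = (2*x²)/t + x = 2*x²/t + x = x + 2*x²/t)
3 + s(1, 3)*(-5 + 6)² = 3 + (3*(1 + 2*3)/1)*(-5 + 6)² = 3 + (3*1*(1 + 6))*1² = 3 + (3*1*7)*1 = 3 + 21*1 = 3 + 21 = 24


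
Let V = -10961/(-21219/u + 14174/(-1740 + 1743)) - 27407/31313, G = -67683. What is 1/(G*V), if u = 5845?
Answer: 2592195758749/560905132536519078 ≈ 4.6214e-6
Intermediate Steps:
V = -8287238044066/2592195758749 (V = -10961/(-21219/5845 + 14174/(-1740 + 1743)) - 27407/31313 = -10961/(-21219*1/5845 + 14174/3) - 27407*1/31313 = -10961/(-21219/5845 + 14174*(⅓)) - 27407/31313 = -10961/(-21219/5845 + 14174/3) - 27407/31313 = -10961/82783373/17535 - 27407/31313 = -10961*17535/82783373 - 27407/31313 = -192201135/82783373 - 27407/31313 = -8287238044066/2592195758749 ≈ -3.1970)
1/(G*V) = 1/((-67683)*(-8287238044066/2592195758749)) = -1/67683*(-2592195758749/8287238044066) = 2592195758749/560905132536519078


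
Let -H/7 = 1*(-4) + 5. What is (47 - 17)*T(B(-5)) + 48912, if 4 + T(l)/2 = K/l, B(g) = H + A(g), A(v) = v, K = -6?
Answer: 48702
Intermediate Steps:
H = -7 (H = -7*(1*(-4) + 5) = -7*(-4 + 5) = -7*1 = -7)
B(g) = -7 + g
T(l) = -8 - 12/l (T(l) = -8 + 2*(-6/l) = -8 - 12/l)
(47 - 17)*T(B(-5)) + 48912 = (47 - 17)*(-8 - 12/(-7 - 5)) + 48912 = 30*(-8 - 12/(-12)) + 48912 = 30*(-8 - 12*(-1/12)) + 48912 = 30*(-8 + 1) + 48912 = 30*(-7) + 48912 = -210 + 48912 = 48702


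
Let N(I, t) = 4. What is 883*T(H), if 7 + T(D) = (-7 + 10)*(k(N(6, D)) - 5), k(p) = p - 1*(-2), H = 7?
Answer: -3532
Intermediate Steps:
k(p) = 2 + p (k(p) = p + 2 = 2 + p)
T(D) = -4 (T(D) = -7 + (-7 + 10)*((2 + 4) - 5) = -7 + 3*(6 - 5) = -7 + 3*1 = -7 + 3 = -4)
883*T(H) = 883*(-4) = -3532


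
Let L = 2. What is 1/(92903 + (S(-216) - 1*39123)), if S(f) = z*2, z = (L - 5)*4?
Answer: 1/53756 ≈ 1.8603e-5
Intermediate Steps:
z = -12 (z = (2 - 5)*4 = -3*4 = -12)
S(f) = -24 (S(f) = -12*2 = -24)
1/(92903 + (S(-216) - 1*39123)) = 1/(92903 + (-24 - 1*39123)) = 1/(92903 + (-24 - 39123)) = 1/(92903 - 39147) = 1/53756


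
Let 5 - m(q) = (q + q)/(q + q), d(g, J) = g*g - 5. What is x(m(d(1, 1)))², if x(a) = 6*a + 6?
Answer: 900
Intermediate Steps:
d(g, J) = -5 + g² (d(g, J) = g² - 5 = -5 + g²)
m(q) = 4 (m(q) = 5 - (q + q)/(q + q) = 5 - 2*q/(2*q) = 5 - 2*q*1/(2*q) = 5 - 1*1 = 5 - 1 = 4)
x(a) = 6 + 6*a
x(m(d(1, 1)))² = (6 + 6*4)² = (6 + 24)² = 30² = 900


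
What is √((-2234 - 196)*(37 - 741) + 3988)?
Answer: 2*√428677 ≈ 1309.5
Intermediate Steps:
√((-2234 - 196)*(37 - 741) + 3988) = √(-2430*(-704) + 3988) = √(1710720 + 3988) = √1714708 = 2*√428677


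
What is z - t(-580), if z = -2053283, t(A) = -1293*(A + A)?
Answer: -3553163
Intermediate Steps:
t(A) = -2586*A
z - t(-580) = -2053283 - (-2586)*(-580) = -2053283 - 1*1499880 = -2053283 - 1499880 = -3553163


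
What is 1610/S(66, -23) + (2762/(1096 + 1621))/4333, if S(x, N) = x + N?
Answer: 18954263976/506228723 ≈ 37.442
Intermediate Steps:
S(x, N) = N + x
1610/S(66, -23) + (2762/(1096 + 1621))/4333 = 1610/(-23 + 66) + (2762/(1096 + 1621))/4333 = 1610/43 + (2762/2717)*(1/4333) = 1610/43 + 2762/11772761 = 18954263976/506228723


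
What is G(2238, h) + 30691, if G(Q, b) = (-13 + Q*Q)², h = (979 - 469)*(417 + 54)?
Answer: 25086384524852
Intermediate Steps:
h = 240210 (h = 510*471 = 240210)
G(Q, b) = (-13 + Q²)²
G(2238, h) + 30691 = (-13 + 2238²)² + 30691 = (-13 + 5008644)² + 30691 = 5008631² + 30691 = 25086384494161 + 30691 = 25086384524852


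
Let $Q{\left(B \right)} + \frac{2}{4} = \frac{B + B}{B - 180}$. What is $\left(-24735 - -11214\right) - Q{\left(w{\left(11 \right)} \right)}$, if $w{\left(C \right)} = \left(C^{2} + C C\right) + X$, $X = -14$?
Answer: $-13530$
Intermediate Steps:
$w{\left(C \right)} = -14 + 2 C^{2}$ ($w{\left(C \right)} = \left(C^{2} + C C\right) - 14 = \left(C^{2} + C^{2}\right) - 14 = 2 C^{2} - 14 = -14 + 2 C^{2}$)
$Q{\left(B \right)} = - \frac{1}{2} + \frac{2 B}{-180 + B}$ ($Q{\left(B \right)} = - \frac{1}{2} + \frac{B + B}{B - 180} = - \frac{1}{2} + \frac{2 B}{-180 + B}$)
$\left(-24735 - -11214\right) - Q{\left(w{\left(11 \right)} \right)} = \left(-24735 - -11214\right) - \frac{3 \left(60 - \left(14 - 2 \cdot 11^{2}\right)\right)}{2 \left(-180 - \left(14 - 2 \cdot 11^{2}\right)\right)} = \left(-24735 + 11214\right) - \frac{3 \left(60 + \left(-14 + 2 \cdot 121\right)\right)}{2 \left(-180 + \left(-14 + 2 \cdot 121\right)\right)} = -13521 - \frac{3 \left(60 + \left(-14 + 242\right)\right)}{2 \left(-180 + \left(-14 + 242\right)\right)} = -13521 - \frac{3 \left(60 + 228\right)}{2 \left(-180 + 228\right)} = -13521 - \frac{3}{2} \cdot \frac{1}{48} \cdot 288 = -13521 - 9 = -13530$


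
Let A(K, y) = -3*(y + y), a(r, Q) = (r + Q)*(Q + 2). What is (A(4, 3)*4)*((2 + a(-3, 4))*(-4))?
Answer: 2304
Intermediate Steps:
a(r, Q) = (2 + Q)*(Q + r) (a(r, Q) = (Q + r)*(2 + Q) = (2 + Q)*(Q + r))
A(K, y) = -6*y
(A(4, 3)*4)*((2 + a(-3, 4))*(-4)) = (-6*3*4)*((2 + (4² + 2*4 + 2*(-3) + 4*(-3)))*(-4)) = (-18*4)*((2 + (16 + 8 - 6 - 12))*(-4)) = -72*(2 + 6)*(-4) = -576*(-4) = -72*(-32) = 2304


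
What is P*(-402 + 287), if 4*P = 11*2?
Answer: -1265/2 ≈ -632.50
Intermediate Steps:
P = 11/2 (P = (11*2)/4 = (¼)*22 = 11/2 ≈ 5.5000)
P*(-402 + 287) = 11*(-402 + 287)/2 = (11/2)*(-115) = -1265/2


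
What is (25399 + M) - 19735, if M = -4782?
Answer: 882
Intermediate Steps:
(25399 + M) - 19735 = (25399 - 4782) - 19735 = 20617 - 19735 = 882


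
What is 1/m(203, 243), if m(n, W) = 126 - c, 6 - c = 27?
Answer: 1/147 ≈ 0.0068027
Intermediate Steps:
c = -21 (c = 6 - 1*27 = 6 - 27 = -21)
m(n, W) = 147 (m(n, W) = 126 - 1*(-21) = 126 + 21 = 147)
1/m(203, 243) = 1/147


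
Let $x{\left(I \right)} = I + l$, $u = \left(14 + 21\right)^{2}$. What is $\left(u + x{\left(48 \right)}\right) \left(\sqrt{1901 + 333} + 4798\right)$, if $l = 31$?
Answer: $6256592 + 1304 \sqrt{2234} \approx 6.3182 \cdot 10^{6}$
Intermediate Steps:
$u = 1225$ ($u = 35^{2} = 1225$)
$x{\left(I \right)} = 31 + I$ ($x{\left(I \right)} = I + 31 = 31 + I$)
$\left(u + x{\left(48 \right)}\right) \left(\sqrt{1901 + 333} + 4798\right) = \left(1225 + \left(31 + 48\right)\right) \left(\sqrt{1901 + 333} + 4798\right) = \left(1225 + 79\right) \left(\sqrt{2234} + 4798\right) = 1304 \left(4798 + \sqrt{2234}\right) = 6256592 + 1304 \sqrt{2234}$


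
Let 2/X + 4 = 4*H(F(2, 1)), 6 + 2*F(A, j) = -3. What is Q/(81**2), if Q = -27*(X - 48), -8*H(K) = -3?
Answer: 244/1215 ≈ 0.20082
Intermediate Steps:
F(A, j) = -9/2 (F(A, j) = -3 + (1/2)*(-3) = -3 - 3/2 = -9/2)
H(K) = 3/8 (H(K) = -1/8*(-3) = 3/8)
X = -4/5 (X = 2/(-4 + 4*(3/8)) = 2/(-4 + 3/2) = 2/(-5/2) = 2*(-2/5) = -4/5 ≈ -0.80000)
Q = 6588/5 (Q = -27*(-4/5 - 48) = -27*(-244/5) = 6588/5 ≈ 1317.6)
Q/(81**2) = 6588/(5*(81**2)) = (6588/5)/6561 = (6588/5)*(1/6561) = 244/1215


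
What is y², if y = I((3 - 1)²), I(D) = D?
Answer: 16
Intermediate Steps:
y = 4 (y = (3 - 1)² = 2² = 4)
y² = 4² = 16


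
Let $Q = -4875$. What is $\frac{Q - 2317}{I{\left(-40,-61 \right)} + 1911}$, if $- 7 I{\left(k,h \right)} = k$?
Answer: $- \frac{50344}{13417} \approx -3.7523$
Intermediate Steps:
$I{\left(k,h \right)} = - \frac{k}{7}$
$\frac{Q - 2317}{I{\left(-40,-61 \right)} + 1911} = \frac{-4875 - 2317}{\left(- \frac{1}{7}\right) \left(-40\right) + 1911} = - \frac{7192}{\frac{40}{7} + 1911} = - \frac{7192}{\frac{13417}{7}} = \left(-7192\right) \frac{7}{13417} = - \frac{50344}{13417}$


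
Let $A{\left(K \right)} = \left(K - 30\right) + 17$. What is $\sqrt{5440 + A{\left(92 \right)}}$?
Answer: $\sqrt{5519} \approx 74.29$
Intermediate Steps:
$A{\left(K \right)} = -13 + K$ ($A{\left(K \right)} = \left(-30 + K\right) + 17 = -13 + K$)
$\sqrt{5440 + A{\left(92 \right)}} = \sqrt{5440 + \left(-13 + 92\right)} = \sqrt{5440 + 79} = \sqrt{5519}$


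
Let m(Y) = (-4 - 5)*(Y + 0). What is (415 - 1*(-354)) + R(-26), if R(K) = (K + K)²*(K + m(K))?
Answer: 563201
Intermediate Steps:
m(Y) = -9*Y
R(K) = -32*K³ (R(K) = (K + K)²*(K - 9*K) = (2*K)²*(-8*K) = (4*K²)*(-8*K) = -32*K³)
(415 - 1*(-354)) + R(-26) = (415 - 1*(-354)) - 32*(-26)³ = (415 + 354) - 32*(-17576) = 769 + 562432 = 563201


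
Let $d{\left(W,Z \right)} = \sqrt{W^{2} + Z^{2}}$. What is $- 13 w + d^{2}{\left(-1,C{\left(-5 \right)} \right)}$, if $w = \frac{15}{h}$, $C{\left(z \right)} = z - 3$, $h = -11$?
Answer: $\frac{910}{11} \approx 82.727$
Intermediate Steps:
$C{\left(z \right)} = -3 + z$
$w = - \frac{15}{11}$ ($w = \frac{15}{-11} = 15 \left(- \frac{1}{11}\right) = - \frac{15}{11} \approx -1.3636$)
$- 13 w + d^{2}{\left(-1,C{\left(-5 \right)} \right)} = \left(-13\right) \left(- \frac{15}{11}\right) + \left(\sqrt{\left(-1\right)^{2} + \left(-3 - 5\right)^{2}}\right)^{2} = \frac{195}{11} + \left(\sqrt{1 + \left(-8\right)^{2}}\right)^{2} = \frac{195}{11} + \left(\sqrt{1 + 64}\right)^{2} = \frac{195}{11} + \left(\sqrt{65}\right)^{2} = \frac{195}{11} + 65 = \frac{910}{11}$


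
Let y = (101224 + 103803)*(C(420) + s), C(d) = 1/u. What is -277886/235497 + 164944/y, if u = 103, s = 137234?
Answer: -191335527744118/162149826301173 ≈ -1.1800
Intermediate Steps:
C(d) = 1/103
y = 2898077762781/103 (y = (101224 + 103803)*(1/103 + 137234) = 205027*(14135103/103) = 2898077762781/103 ≈ 2.8137e+10)
-277886/235497 + 164944/y = -277886/235497 + 164944/(2898077762781/103) = -277886*1/235497 + 164944*(103/2898077762781) = -12082/10239 + 278512/47509471521 = -191335527744118/162149826301173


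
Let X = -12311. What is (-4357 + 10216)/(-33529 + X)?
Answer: -1953/15280 ≈ -0.12781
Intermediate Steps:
(-4357 + 10216)/(-33529 + X) = (-4357 + 10216)/(-33529 - 12311) = 5859/(-45840) = 5859*(-1/45840) = -1953/15280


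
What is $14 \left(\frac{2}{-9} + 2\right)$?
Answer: $\frac{224}{9} \approx 24.889$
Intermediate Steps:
$14 \left(\frac{2}{-9} + 2\right) = 14 \left(2 \left(- \frac{1}{9}\right) + 2\right) = 14 \left(- \frac{2}{9} + 2\right) = 14 \cdot \frac{16}{9} = \frac{224}{9}$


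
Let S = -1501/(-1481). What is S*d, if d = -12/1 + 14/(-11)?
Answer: -219146/16291 ≈ -13.452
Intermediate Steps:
S = 1501/1481 (S = -1501*(-1/1481) = 1501/1481 ≈ 1.0135)
d = -146/11 (d = -12*1 + 14*(-1/11) = -12 - 14/11 = -146/11 ≈ -13.273)
S*d = (1501/1481)*(-146/11) = -219146/16291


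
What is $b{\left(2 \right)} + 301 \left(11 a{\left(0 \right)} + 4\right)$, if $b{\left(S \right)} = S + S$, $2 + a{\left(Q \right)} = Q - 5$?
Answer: $-21969$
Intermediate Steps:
$a{\left(Q \right)} = -7 + Q$ ($a{\left(Q \right)} = -2 + \left(Q - 5\right) = -2 + \left(-5 + Q\right) = -7 + Q$)
$b{\left(S \right)} = 2 S$
$b{\left(2 \right)} + 301 \left(11 a{\left(0 \right)} + 4\right) = 2 \cdot 2 + 301 \left(11 \left(-7 + 0\right) + 4\right) = 4 + 301 \left(11 \left(-7\right) + 4\right) = 4 + 301 \left(-77 + 4\right) = 4 + 301 \left(-73\right) = 4 - 21973 = -21969$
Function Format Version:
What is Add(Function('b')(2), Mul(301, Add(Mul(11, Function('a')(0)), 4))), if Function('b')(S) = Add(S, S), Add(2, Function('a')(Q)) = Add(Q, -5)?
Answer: -21969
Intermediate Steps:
Function('a')(Q) = Add(-7, Q) (Function('a')(Q) = Add(-2, Add(Q, -5)) = Add(-2, Add(-5, Q)) = Add(-7, Q))
Function('b')(S) = Mul(2, S)
Add(Function('b')(2), Mul(301, Add(Mul(11, Function('a')(0)), 4))) = Add(Mul(2, 2), Mul(301, Add(Mul(11, Add(-7, 0)), 4))) = Add(4, Mul(301, Add(Mul(11, -7), 4))) = Add(4, Mul(301, Add(-77, 4))) = Add(4, Mul(301, -73)) = Add(4, -21973) = -21969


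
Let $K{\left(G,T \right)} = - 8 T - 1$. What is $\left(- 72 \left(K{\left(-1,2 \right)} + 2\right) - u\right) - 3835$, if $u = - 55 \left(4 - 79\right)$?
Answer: $-6880$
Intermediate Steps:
$K{\left(G,T \right)} = -1 - 8 T$
$u = 4125$ ($u = \left(-55\right) \left(-75\right) = 4125$)
$\left(- 72 \left(K{\left(-1,2 \right)} + 2\right) - u\right) - 3835 = \left(- 72 \left(\left(-1 - 16\right) + 2\right) - 4125\right) - 3835 = \left(- 72 \left(-17 + 2\right) - 4125\right) - 3835 = \left(\left(-72\right) \left(-15\right) - 4125\right) - 3835 = \left(1080 - 4125\right) - 3835 = -3045 - 3835 = -6880$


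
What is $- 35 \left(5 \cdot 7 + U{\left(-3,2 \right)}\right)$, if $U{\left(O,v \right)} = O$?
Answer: $-1120$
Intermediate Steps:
$- 35 \left(5 \cdot 7 + U{\left(-3,2 \right)}\right) = - 35 \left(5 \cdot 7 - 3\right) = - 35 \left(35 - 3\right) = \left(-35\right) 32 = -1120$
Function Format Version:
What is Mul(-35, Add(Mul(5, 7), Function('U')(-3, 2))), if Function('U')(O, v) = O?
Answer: -1120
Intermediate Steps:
Mul(-35, Add(Mul(5, 7), Function('U')(-3, 2))) = Mul(-35, Add(Mul(5, 7), -3)) = Mul(-35, Add(35, -3)) = Mul(-35, 32) = -1120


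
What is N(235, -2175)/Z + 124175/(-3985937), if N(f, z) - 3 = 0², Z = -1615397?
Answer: -200603880286/6438870671989 ≈ -0.031155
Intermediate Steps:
N(f, z) = 3 (N(f, z) = 3 + 0² = 3 + 0 = 3)
N(235, -2175)/Z + 124175/(-3985937) = 3/(-1615397) + 124175/(-3985937) = 3*(-1/1615397) + 124175*(-1/3985937) = -3/1615397 - 124175/3985937 = -200603880286/6438870671989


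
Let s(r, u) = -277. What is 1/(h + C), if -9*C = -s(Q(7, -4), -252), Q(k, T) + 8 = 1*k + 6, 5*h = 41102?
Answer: 45/368533 ≈ 0.00012211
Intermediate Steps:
h = 41102/5 (h = (1/5)*41102 = 41102/5 ≈ 8220.4)
Q(k, T) = -2 + k (Q(k, T) = -8 + (1*k + 6) = -8 + (k + 6) = -8 + (6 + k) = -2 + k)
C = -277/9 (C = -(-1)*(-277)/9 = -1/9*277 = -277/9 ≈ -30.778)
1/(h + C) = 1/(41102/5 - 277/9) = 1/(368533/45) = 45/368533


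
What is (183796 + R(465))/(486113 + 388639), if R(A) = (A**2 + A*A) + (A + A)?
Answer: 77147/109344 ≈ 0.70554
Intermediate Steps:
R(A) = 2*A + 2*A**2 (R(A) = (A**2 + A**2) + 2*A = 2*A**2 + 2*A = 2*A + 2*A**2)
(183796 + R(465))/(486113 + 388639) = (183796 + 2*465*(1 + 465))/(486113 + 388639) = (183796 + 2*465*466)/874752 = (183796 + 433380)*(1/874752) = 617176*(1/874752) = 77147/109344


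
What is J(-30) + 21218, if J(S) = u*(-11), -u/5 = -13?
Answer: 20503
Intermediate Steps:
u = 65 (u = -5*(-13) = 65)
J(S) = -715 (J(S) = 65*(-11) = -715)
J(-30) + 21218 = -715 + 21218 = 20503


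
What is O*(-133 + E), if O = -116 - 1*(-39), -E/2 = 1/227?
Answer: 2324861/227 ≈ 10242.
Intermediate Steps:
E = -2/227 ≈ -0.0088106
O = -77 (O = -116 + 39 = -77)
O*(-133 + E) = -77*(-133 - 2/227) = -77*(-30193/227) = 2324861/227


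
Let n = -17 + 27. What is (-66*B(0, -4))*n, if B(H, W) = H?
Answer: 0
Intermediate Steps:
n = 10
(-66*B(0, -4))*n = -66*0*10 = 0*10 = 0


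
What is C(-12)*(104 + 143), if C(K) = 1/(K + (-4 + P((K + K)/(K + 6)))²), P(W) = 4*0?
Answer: 247/4 ≈ 61.750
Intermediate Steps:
P(W) = 0
C(K) = 1/(16 + K) (C(K) = 1/(K + (-4 + 0)²) = 1/(K + (-4)²) = 1/(K + 16) = 1/(16 + K))
C(-12)*(104 + 143) = (104 + 143)/(16 - 12) = 247/4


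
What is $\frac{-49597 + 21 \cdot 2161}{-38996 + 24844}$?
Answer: $\frac{527}{1769} \approx 0.29791$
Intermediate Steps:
$\frac{-49597 + 21 \cdot 2161}{-38996 + 24844} = \frac{-49597 + 45381}{-14152} = \left(-4216\right) \left(- \frac{1}{14152}\right) = \frac{527}{1769}$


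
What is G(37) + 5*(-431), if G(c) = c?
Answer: -2118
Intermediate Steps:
G(37) + 5*(-431) = 37 + 5*(-431) = 37 - 2155 = -2118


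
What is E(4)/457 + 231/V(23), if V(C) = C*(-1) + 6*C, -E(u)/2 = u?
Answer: 104647/52555 ≈ 1.9912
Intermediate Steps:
E(u) = -2*u
V(C) = 5*C (V(C) = -C + 6*C = 5*C)
E(4)/457 + 231/V(23) = -2*4/457 + 231/((5*23)) = -8*1/457 + 231/115 = -8/457 + 231*(1/115) = -8/457 + 231/115 = 104647/52555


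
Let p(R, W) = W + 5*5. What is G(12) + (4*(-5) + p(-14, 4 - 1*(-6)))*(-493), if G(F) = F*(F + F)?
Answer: -7107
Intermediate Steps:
G(F) = 2*F² (G(F) = F*(2*F) = 2*F²)
p(R, W) = 25 + W (p(R, W) = W + 25 = 25 + W)
G(12) + (4*(-5) + p(-14, 4 - 1*(-6)))*(-493) = 2*12² + (4*(-5) + (25 + (4 - 1*(-6))))*(-493) = 2*144 + (-20 + (25 + (4 + 6)))*(-493) = 288 + (-20 + (25 + 10))*(-493) = 288 + (-20 + 35)*(-493) = 288 + 15*(-493) = 288 - 7395 = -7107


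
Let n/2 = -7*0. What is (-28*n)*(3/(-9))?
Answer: 0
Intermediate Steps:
n = 0 (n = 2*(-7*0) = 2*0 = 0)
(-28*n)*(3/(-9)) = (-28*0)*(3/(-9)) = 0*(3*(-1/9)) = 0*(-1/3) = 0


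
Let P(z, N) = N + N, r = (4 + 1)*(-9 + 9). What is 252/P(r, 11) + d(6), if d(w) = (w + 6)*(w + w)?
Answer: 1710/11 ≈ 155.45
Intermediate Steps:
d(w) = 2*w*(6 + w) (d(w) = (6 + w)*(2*w) = 2*w*(6 + w))
r = 0 (r = 5*0 = 0)
P(z, N) = 2*N
252/P(r, 11) + d(6) = 252/((2*11)) + 2*6*(6 + 6) = 252/22 + 2*6*12 = 252*(1/22) + 144 = 126/11 + 144 = 1710/11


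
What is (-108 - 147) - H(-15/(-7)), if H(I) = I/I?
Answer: -256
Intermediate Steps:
H(I) = 1
(-108 - 147) - H(-15/(-7)) = (-108 - 147) - 1*1 = -255 - 1 = -256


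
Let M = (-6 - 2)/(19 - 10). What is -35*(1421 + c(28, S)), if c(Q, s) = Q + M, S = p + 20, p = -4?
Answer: -456155/9 ≈ -50684.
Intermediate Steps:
S = 16 (S = -4 + 20 = 16)
M = -8/9 ≈ -0.88889
c(Q, s) = -8/9 + Q (c(Q, s) = Q - 8/9 = -8/9 + Q)
-35*(1421 + c(28, S)) = -35*(1421 + (-8/9 + 28)) = -35*(1421 + 244/9) = -35*13033/9 = -456155/9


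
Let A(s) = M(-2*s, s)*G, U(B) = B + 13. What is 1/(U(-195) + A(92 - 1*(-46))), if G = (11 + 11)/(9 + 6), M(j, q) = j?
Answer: -5/2934 ≈ -0.0017042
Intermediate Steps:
U(B) = 13 + B
G = 22/15 ≈ 1.4667
A(s) = -44*s/15 (A(s) = -2*s*(22/15) = -44*s/15)
1/(U(-195) + A(92 - 1*(-46))) = 1/((13 - 195) - 44*(92 - 1*(-46))/15) = 1/(-182 - 44*(92 + 46)/15) = 1/(-182 - 44/15*138) = 1/(-182 - 2024/5) = 1/(-2934/5) = -5/2934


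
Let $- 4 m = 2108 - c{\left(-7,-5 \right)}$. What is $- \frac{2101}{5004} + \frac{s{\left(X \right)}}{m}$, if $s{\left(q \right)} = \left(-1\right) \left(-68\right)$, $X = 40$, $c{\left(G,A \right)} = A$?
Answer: $- \frac{5800501}{10573452} \approx -0.54859$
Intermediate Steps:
$s{\left(q \right)} = 68$
$m = - \frac{2113}{4}$ ($m = - \frac{2108 - -5}{4} = - \frac{2108 + 5}{4} = \left(- \frac{1}{4}\right) 2113 = - \frac{2113}{4} \approx -528.25$)
$- \frac{2101}{5004} + \frac{s{\left(X \right)}}{m} = - \frac{2101}{5004} + \frac{68}{- \frac{2113}{4}} = \left(-2101\right) \frac{1}{5004} + 68 \left(- \frac{4}{2113}\right) = - \frac{2101}{5004} - \frac{272}{2113} = - \frac{5800501}{10573452}$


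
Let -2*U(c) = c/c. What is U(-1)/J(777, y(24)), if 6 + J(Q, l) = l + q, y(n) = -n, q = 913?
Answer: -1/1766 ≈ -0.00056625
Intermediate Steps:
J(Q, l) = 907 + l (J(Q, l) = -6 + (l + 913) = -6 + (913 + l) = 907 + l)
U(c) = -1/2 (U(c) = -c/(2*c) = -1/2*1 = -1/2)
U(-1)/J(777, y(24)) = -1/(2*(907 - 1*24)) = -1/(2*(907 - 24)) = -1/2/883 = -1/2*1/883 = -1/1766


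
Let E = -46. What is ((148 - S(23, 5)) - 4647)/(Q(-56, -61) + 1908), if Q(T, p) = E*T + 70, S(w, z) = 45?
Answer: -2272/2277 ≈ -0.99780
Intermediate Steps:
Q(T, p) = 70 - 46*T (Q(T, p) = -46*T + 70 = 70 - 46*T)
((148 - S(23, 5)) - 4647)/(Q(-56, -61) + 1908) = ((148 - 1*45) - 4647)/((70 - 46*(-56)) + 1908) = ((148 - 45) - 4647)/((70 + 2576) + 1908) = (103 - 4647)/(2646 + 1908) = -4544/4554 = -4544*1/4554 = -2272/2277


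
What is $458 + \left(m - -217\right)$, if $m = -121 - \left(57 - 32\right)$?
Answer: $529$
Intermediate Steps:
$m = -146$ ($m = -121 - \left(57 - 32\right) = -121 - 25 = -146$)
$458 + \left(m - -217\right) = 458 - -71 = 458 + \left(-146 + 217\right) = 458 + 71 = 529$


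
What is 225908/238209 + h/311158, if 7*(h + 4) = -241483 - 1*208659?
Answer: 27486930337/37060318011 ≈ 0.74168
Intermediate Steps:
h = -64310 (h = -4 + (-241483 - 1*208659)/7 = -4 + (-241483 - 208659)/7 = -4 + (⅐)*(-450142) = -4 - 64306 = -64310)
225908/238209 + h/311158 = 225908/238209 - 64310/311158 = 225908*(1/238209) - 64310*1/311158 = 225908/238209 - 32155/155579 = 27486930337/37060318011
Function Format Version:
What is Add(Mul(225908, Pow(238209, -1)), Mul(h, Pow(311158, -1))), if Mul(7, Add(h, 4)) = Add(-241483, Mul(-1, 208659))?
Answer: Rational(27486930337, 37060318011) ≈ 0.74168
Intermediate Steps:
h = -64310 (h = Add(-4, Mul(Rational(1, 7), Add(-241483, Mul(-1, 208659)))) = Add(-4, Mul(Rational(1, 7), Add(-241483, -208659))) = Add(-4, Mul(Rational(1, 7), -450142)) = Add(-4, -64306) = -64310)
Add(Mul(225908, Pow(238209, -1)), Mul(h, Pow(311158, -1))) = Add(Mul(225908, Pow(238209, -1)), Mul(-64310, Pow(311158, -1))) = Add(Mul(225908, Rational(1, 238209)), Mul(-64310, Rational(1, 311158))) = Add(Rational(225908, 238209), Rational(-32155, 155579)) = Rational(27486930337, 37060318011)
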